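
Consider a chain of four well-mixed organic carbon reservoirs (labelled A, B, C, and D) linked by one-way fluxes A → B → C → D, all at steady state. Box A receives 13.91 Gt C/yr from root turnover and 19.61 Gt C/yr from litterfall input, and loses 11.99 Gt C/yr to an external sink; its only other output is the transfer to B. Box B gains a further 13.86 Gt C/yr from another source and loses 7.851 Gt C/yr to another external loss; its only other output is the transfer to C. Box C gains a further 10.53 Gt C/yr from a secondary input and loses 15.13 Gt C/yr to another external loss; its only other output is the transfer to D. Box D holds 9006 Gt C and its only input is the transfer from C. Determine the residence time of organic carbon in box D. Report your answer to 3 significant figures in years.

Box A: F(A→B) = (13.91 + 19.61) − 11.99 = 21.530 Gt C/yr.
Box B: F(B→C) = (21.530 + 13.86) − 7.851 = 27.539 Gt C/yr.
Box C: F(C→D) = (27.539 + 10.53) − 15.13 = 22.939 Gt C/yr.
Box D throughput = its input = 22.939 Gt C/yr; τ = 9006 / 22.939 = 392.6 yr.

393 yr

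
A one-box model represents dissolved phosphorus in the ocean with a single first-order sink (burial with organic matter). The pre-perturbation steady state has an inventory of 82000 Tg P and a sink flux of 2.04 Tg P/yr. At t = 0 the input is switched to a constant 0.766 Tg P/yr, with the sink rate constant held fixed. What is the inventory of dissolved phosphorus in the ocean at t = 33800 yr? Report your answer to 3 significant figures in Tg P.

52900 Tg P

Residence time τ = M₀/F₀ = 40200 yr. The eventual steady state is M_∞ = M₀·(F₁/F₀) = 82000 × 0.766/2.04 = 30790 Tg P.
The anomaly ΔM(t) = M(t) − M_∞ decays as ΔM₀·e^(−t/τ) with ΔM₀ = 82000 − 30790 = 51210 Tg P.
At t = 33800 yr, e^(−t/τ) = e^(−0.8409) = 0.4313, so ΔM = 22090 Tg P and M = 30790 + 22090 = 52879 Tg P.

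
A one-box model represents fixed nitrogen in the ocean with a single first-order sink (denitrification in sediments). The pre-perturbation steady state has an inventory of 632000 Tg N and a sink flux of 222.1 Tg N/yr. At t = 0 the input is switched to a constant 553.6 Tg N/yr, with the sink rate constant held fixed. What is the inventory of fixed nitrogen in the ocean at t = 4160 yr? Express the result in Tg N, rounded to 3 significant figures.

The sink rate constant is k = F₀/M₀ = 222.1/632000 = 0.0003514 yr⁻¹.
Solving dM/dt = F₁ − kM with M(0) = M₀ gives M(t) = F₁/k + (M₀ − F₁/k)·e^(−kt).
F₁/k = 553.6/0.0003514 = 1.5753×10^6 Tg N; kt = 0.0003514 × 4160 = 1.462, e^(−kt) = 0.2318.
M(4160) = 1.5753×10^6 + (632000 − 1.5753×10^6) × 0.2318 = 1.5753×10^6 − 218600 = 1.3567×10^6 Tg N.

1.36×10^6 Tg N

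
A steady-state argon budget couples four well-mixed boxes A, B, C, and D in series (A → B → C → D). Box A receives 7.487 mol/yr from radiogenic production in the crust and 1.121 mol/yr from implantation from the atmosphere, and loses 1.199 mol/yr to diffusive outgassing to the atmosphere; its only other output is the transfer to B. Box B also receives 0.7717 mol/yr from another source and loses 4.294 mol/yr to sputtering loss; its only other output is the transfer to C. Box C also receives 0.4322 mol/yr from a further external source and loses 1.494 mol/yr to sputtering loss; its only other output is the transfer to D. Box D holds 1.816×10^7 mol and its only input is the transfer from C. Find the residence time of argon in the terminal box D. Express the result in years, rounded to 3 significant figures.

6.43×10^6 yr

Box A: F(A→B) = (7.487 + 1.121) − 1.199 = 7.4090 mol/yr.
Box B: F(B→C) = (7.4090 + 0.7717) − 4.294 = 3.8867 mol/yr.
Box C: F(C→D) = (3.8867 + 0.4322) − 1.494 = 2.8249 mol/yr.
Box D throughput = its input = 2.8249 mol/yr; τ = 1.816×10^7 / 2.8249 = 6.429×10^6 yr.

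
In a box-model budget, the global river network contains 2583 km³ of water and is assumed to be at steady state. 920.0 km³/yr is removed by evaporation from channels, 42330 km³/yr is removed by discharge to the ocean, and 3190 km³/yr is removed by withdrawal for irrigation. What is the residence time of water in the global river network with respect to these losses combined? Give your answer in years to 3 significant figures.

0.0556 yr

Total removal = 920.0 + 42330 + 3190 = 46440 km³/yr.
τ = M / ΣF_out = 2583 / 46440 = 0.05562 yr.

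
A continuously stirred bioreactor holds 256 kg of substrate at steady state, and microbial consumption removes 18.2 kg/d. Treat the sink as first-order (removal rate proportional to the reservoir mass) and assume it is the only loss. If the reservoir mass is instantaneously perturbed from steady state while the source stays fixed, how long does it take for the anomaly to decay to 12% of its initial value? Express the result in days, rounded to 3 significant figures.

For a linear reservoir the anomaly decays as exp(−t/τ) with τ = M/F = 256/18.2 = 14.07 d.
exp(−t/τ) = 0.12 ⇒ t = −τ ln(0.12) = 14.07 × 2.120 = 29.82 d.

29.8 d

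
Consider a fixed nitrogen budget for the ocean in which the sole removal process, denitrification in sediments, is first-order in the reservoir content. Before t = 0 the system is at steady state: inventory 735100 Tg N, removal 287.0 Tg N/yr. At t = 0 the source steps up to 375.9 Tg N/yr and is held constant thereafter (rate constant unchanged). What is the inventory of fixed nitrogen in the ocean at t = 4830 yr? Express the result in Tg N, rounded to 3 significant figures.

928000 Tg N

Residence time τ = M₀/F₀ = 2561 yr. The eventual steady state is M_∞ = M₀·(F₁/F₀) = 735100 × 375.9/287.0 = 962800 Tg N.
The anomaly ΔM(t) = M(t) − M_∞ decays as ΔM₀·e^(−t/τ) with ΔM₀ = 735100 − 962800 = −227700 Tg N.
At t = 4830 yr, e^(−t/τ) = e^(−1.886) = 0.1517, so ΔM = −34550 Tg N and M = 962800 − 34550 = 928260 Tg N.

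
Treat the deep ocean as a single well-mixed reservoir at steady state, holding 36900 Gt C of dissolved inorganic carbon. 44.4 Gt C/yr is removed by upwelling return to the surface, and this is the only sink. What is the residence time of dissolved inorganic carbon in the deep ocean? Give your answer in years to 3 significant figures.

831 yr

τ = M / F = 36900 / 44.4 = 831.1 yr.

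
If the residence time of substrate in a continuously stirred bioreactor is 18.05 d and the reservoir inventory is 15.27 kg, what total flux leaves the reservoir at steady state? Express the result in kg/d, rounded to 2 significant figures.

0.85 kg/d

F = M / τ = 15.27 / 18.05 = 0.8460 kg/d.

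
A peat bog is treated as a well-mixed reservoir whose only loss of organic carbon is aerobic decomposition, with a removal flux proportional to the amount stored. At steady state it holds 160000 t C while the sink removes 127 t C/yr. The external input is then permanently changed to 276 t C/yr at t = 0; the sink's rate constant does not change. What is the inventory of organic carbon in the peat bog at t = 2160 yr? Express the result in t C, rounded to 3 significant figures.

314000 t C

Residence time τ = M₀/F₀ = 1260 yr. The eventual steady state is M_∞ = M₀·(F₁/F₀) = 160000 × 276/127 = 347720 t C.
The anomaly ΔM(t) = M(t) − M_∞ decays as ΔM₀·e^(−t/τ) with ΔM₀ = 160000 − 347720 = −187700 t C.
At t = 2160 yr, e^(−t/τ) = e^(−1.714) = 0.1801, so ΔM = −33800 t C and M = 347720 − 33800 = 313920 t C.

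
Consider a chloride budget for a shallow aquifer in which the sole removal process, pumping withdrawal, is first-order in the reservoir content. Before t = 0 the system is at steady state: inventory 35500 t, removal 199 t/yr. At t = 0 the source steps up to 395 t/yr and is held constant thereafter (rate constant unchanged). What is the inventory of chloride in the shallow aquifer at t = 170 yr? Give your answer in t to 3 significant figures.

57000 t

The sink rate constant is k = F₀/M₀ = 199/35500 = 0.005606 yr⁻¹.
Solving dM/dt = F₁ − kM with M(0) = M₀ gives M(t) = F₁/k + (M₀ − F₁/k)·e^(−kt).
F₁/k = 395/0.005606 = 70465 t; kt = 0.005606 × 170 = 0.9530, e^(−kt) = 0.3856.
M(170) = 70465 + (35500 − 70465) × 0.3856 = 70465 − 13480 = 56982 t.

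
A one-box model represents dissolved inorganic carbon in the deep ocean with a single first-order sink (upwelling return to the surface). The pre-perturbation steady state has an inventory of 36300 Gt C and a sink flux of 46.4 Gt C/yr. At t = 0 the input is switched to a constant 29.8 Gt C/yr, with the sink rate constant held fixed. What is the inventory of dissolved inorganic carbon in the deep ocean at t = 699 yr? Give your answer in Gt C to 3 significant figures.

Residence time τ = M₀/F₀ = 782.3 yr. The eventual steady state is M_∞ = M₀·(F₁/F₀) = 36300 × 29.8/46.4 = 23313 Gt C.
The anomaly ΔM(t) = M(t) − M_∞ decays as ΔM₀·e^(−t/τ) with ΔM₀ = 36300 − 23313 = 12990 Gt C.
At t = 699 yr, e^(−t/τ) = e^(−0.8935) = 0.4092, so ΔM = 5314 Gt C and M = 23313 + 5314 = 28628 Gt C.

28600 Gt C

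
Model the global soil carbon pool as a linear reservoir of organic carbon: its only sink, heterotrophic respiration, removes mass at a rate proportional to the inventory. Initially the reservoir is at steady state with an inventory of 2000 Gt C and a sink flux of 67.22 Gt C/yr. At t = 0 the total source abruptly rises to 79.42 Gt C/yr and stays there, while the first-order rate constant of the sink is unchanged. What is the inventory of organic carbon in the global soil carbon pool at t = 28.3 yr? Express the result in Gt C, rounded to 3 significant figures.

2220 Gt C

τ = M₀/F₀ = 2000/67.22 = 29.75 yr; rate constant k = 1/τ.
New steady state M_∞ = F₁/k = F₁·τ = 79.42 × 29.75 = 2363.0 Gt C.
M(t) = M_∞ + (M₀ − M_∞)·e^(−t/τ); t/τ = 28.3/29.75 = 0.9512, so e^(−t/τ) = 0.3863.
M(t) = 2363.0 − 363.0 × 0.3863 = 2222.8 Gt C.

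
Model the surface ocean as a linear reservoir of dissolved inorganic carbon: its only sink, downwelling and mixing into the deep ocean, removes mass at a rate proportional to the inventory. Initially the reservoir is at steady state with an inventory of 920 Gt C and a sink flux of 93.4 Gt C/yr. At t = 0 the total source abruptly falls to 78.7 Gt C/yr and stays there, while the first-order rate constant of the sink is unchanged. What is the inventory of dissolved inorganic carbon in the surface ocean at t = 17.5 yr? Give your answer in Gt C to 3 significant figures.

Residence time τ = M₀/F₀ = 9.850 yr. The eventual steady state is M_∞ = M₀·(F₁/F₀) = 920 × 78.7/93.4 = 775.20 Gt C.
The anomaly ΔM(t) = M(t) − M_∞ decays as ΔM₀·e^(−t/τ) with ΔM₀ = 920 − 775.20 = 144.8 Gt C.
At t = 17.5 yr, e^(−t/τ) = e^(−1.777) = 0.1692, so ΔM = 24.50 Gt C and M = 775.20 + 24.50 = 799.70 Gt C.

800 Gt C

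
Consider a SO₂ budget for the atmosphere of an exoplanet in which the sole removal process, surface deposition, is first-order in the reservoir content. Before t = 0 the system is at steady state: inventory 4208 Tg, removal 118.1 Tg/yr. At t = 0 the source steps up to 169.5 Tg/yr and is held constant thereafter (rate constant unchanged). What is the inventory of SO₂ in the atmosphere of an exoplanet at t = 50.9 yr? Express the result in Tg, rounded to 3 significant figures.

The sink rate constant is k = F₀/M₀ = 118.1/4208 = 0.02807 yr⁻¹.
Solving dM/dt = F₁ − kM with M(0) = M₀ gives M(t) = F₁/k + (M₀ − F₁/k)·e^(−kt).
F₁/k = 169.5/0.02807 = 6039.4 Tg; kt = 0.02807 × 50.9 = 1.429, e^(−kt) = 0.2397.
M(50.9) = 6039.4 + (4208 − 6039.4) × 0.2397 = 6039.4 − 438.9 = 5600.5 Tg.

5600 Tg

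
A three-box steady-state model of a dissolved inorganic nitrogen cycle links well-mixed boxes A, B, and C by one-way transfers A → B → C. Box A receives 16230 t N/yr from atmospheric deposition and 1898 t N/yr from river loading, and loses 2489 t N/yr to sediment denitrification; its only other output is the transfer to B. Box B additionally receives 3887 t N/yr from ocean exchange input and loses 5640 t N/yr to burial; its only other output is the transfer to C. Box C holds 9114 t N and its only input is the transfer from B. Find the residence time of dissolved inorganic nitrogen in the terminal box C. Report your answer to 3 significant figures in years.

0.656 yr

Box A: F(A→B) = (16230 + 1898) − 2489 = 15639 t N/yr.
Box B: F(B→C) = (15639 + 3887) − 5640 = 13886 t N/yr.
Box C throughput = its input = 13886 t N/yr; τ = 9114 / 13886 = 0.6563 yr.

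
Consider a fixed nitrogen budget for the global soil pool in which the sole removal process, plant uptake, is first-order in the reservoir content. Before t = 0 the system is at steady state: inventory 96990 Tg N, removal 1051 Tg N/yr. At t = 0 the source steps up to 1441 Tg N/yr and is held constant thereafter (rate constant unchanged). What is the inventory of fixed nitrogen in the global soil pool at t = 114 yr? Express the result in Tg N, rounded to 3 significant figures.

τ = M₀/F₀ = 96990/1051 = 92.28 yr; rate constant k = 1/τ.
New steady state M_∞ = F₁/k = F₁·τ = 1441 × 92.28 = 132980 Tg N.
M(t) = M_∞ + (M₀ − M_∞)·e^(−t/τ); t/τ = 114/92.28 = 1.235, so e^(−t/τ) = 0.2907.
M(t) = 132980 − 35990 × 0.2907 = 122520 Tg N.

123000 Tg N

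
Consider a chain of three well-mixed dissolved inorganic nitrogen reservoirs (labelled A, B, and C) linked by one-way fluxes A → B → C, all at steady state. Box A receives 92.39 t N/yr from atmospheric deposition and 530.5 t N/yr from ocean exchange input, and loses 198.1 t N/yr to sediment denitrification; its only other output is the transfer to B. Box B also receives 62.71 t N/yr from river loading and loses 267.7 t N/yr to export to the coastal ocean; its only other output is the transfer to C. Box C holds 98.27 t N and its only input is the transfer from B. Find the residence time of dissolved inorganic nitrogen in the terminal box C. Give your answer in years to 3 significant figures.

0.447 yr

Box A: F(A→B) = (92.39 + 530.5) − 198.1 = 424.79 t N/yr.
Box B: F(B→C) = (424.79 + 62.71) − 267.7 = 219.80 t N/yr.
Box C throughput = its input = 219.80 t N/yr; τ = 98.27 / 219.80 = 0.4471 yr.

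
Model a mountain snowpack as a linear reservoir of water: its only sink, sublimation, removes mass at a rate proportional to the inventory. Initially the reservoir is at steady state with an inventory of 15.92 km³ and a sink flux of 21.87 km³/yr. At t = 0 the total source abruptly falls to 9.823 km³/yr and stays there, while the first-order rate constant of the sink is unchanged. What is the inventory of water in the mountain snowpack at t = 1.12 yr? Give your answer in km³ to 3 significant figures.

9.03 km³

The sink rate constant is k = F₀/M₀ = 21.87/15.92 = 1.374 yr⁻¹.
Solving dM/dt = F₁ − kM with M(0) = M₀ gives M(t) = F₁/k + (M₀ − F₁/k)·e^(−kt).
F₁/k = 9.823/1.374 = 7.1505 km³; kt = 1.374 × 1.12 = 1.539, e^(−kt) = 0.2147.
M(1.12) = 7.1505 + (15.92 − 7.1505) × 0.2147 = 7.1505 + 1.883 = 9.0332 km³.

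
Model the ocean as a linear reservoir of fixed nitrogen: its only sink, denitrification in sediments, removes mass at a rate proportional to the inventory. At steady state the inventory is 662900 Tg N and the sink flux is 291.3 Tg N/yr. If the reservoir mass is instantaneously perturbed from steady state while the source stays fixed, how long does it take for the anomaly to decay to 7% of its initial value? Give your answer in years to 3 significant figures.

6050 yr

For a linear reservoir the anomaly decays as exp(−t/τ) with τ = M/F = 662900/291.3 = 2276 yr.
exp(−t/τ) = 0.07 ⇒ t = −τ ln(0.07) = 2276 × 2.659 = 6052 yr.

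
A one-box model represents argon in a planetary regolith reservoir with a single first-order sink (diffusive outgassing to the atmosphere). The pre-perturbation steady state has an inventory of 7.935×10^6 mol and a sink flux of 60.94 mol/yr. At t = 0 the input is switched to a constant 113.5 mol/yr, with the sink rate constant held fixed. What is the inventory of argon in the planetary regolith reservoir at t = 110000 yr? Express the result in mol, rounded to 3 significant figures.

1.18×10^7 mol

The sink rate constant is k = F₀/M₀ = 60.94/7.935×10^6 = 7.680×10^-6 yr⁻¹.
Solving dM/dt = F₁ − kM with M(0) = M₀ gives M(t) = F₁/k + (M₀ − F₁/k)·e^(−kt).
F₁/k = 113.5/7.680×10^-6 = 1.4779×10^7 mol; kt = 7.680×10^-6 × 110000 = 0.8448, e^(−kt) = 0.4296.
M(110000) = 1.4779×10^7 + (7.935×10^6 − 1.4779×10^7) × 0.4296 = 1.4779×10^7 − 2.940×10^6 = 1.1838×10^7 mol.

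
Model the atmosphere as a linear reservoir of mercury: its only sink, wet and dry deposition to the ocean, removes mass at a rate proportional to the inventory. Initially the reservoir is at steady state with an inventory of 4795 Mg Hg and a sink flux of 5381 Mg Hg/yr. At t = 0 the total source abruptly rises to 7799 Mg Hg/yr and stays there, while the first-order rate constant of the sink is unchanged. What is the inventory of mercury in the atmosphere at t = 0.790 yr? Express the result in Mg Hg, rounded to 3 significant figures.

6060 Mg Hg

Residence time τ = M₀/F₀ = 0.8911 yr. The eventual steady state is M_∞ = M₀·(F₁/F₀) = 4795 × 7799/5381 = 6949.7 Mg Hg.
The anomaly ΔM(t) = M(t) − M_∞ decays as ΔM₀·e^(−t/τ) with ΔM₀ = 4795 − 6949.7 = −2155 Mg Hg.
At t = 0.790 yr, e^(−t/τ) = e^(−0.8865) = 0.4121, so ΔM = −887.9 Mg Hg and M = 6949.7 − 887.9 = 6061.8 Mg Hg.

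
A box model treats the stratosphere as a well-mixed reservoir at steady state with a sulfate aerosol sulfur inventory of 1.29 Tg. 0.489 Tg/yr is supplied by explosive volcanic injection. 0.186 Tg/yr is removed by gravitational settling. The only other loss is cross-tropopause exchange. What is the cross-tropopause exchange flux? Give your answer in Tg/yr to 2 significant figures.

At steady state ΣF_in = ΣF_out.
ΣF_in = 0.48900 Tg/yr.
Cross-tropopause exchange flux = ΣF_in − (0.186) = 0.48900 − 0.1860 = 0.3030 Tg/yr.

0.30 Tg/yr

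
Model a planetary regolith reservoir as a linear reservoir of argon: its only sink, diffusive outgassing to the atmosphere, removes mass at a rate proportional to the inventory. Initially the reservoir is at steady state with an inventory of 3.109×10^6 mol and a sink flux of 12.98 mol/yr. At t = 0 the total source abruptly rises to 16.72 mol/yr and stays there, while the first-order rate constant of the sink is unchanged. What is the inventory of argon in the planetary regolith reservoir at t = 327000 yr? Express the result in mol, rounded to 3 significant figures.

Residence time τ = M₀/F₀ = 239500 yr. The eventual steady state is M_∞ = M₀·(F₁/F₀) = 3.109×10^6 × 16.72/12.98 = 4.0048×10^6 mol.
The anomaly ΔM(t) = M(t) − M_∞ decays as ΔM₀·e^(−t/τ) with ΔM₀ = 3.109×10^6 − 4.0048×10^6 = −895800 mol.
At t = 327000 yr, e^(−t/τ) = e^(−1.365) = 0.2553, so ΔM = −228700 mol and M = 4.0048×10^6 − 228700 = 3.7761×10^6 mol.

3.78×10^6 mol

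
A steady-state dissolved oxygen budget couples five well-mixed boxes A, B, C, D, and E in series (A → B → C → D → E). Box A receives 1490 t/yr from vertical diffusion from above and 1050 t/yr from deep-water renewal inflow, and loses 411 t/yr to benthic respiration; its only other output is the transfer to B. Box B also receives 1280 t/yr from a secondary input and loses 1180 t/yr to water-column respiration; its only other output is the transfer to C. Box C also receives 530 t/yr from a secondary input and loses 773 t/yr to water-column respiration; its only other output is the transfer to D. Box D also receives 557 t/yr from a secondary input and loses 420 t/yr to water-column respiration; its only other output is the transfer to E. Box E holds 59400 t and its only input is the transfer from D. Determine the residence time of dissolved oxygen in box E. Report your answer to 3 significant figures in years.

Box A: F(A→B) = (1490 + 1050) − 411 = 2129.0 t/yr.
Box B: F(B→C) = (2129.0 + 1280) − 1180 = 2229.0 t/yr.
Box C: F(C→D) = (2229.0 + 530) − 773 = 1986.0 t/yr.
Box D: F(D→E) = (1986.0 + 557) − 420 = 2123.0 t/yr.
Box E throughput = its input = 2123.0 t/yr; τ = 59400 / 2123.0 = 27.98 yr.

28.0 yr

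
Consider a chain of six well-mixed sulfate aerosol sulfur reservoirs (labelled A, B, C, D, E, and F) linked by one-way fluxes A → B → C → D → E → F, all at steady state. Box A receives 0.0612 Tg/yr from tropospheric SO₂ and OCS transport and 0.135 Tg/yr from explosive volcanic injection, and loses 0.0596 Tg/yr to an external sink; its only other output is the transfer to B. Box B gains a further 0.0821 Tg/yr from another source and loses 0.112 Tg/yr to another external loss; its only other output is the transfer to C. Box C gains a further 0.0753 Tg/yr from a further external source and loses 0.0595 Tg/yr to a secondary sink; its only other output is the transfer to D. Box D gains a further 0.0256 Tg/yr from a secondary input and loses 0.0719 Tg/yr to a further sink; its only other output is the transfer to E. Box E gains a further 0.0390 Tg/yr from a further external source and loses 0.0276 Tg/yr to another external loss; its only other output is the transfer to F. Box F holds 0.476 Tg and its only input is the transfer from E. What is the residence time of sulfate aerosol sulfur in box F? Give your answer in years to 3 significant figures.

Box A: F(A→B) = (0.0612 + 0.135) − 0.0596 = 0.13660 Tg/yr.
Box B: F(B→C) = (0.13660 + 0.0821) − 0.112 = 0.10670 Tg/yr.
Box C: F(C→D) = (0.10670 + 0.0753) − 0.0595 = 0.12250 Tg/yr.
Box D: F(D→E) = (0.12250 + 0.0256) − 0.0719 = 0.076200 Tg/yr.
Box E: F(E→F) = (0.076200 + 0.0390) − 0.0276 = 0.087600 Tg/yr.
Box F throughput = its input = 0.087600 Tg/yr; τ = 0.476 / 0.087600 = 5.434 yr.

5.43 yr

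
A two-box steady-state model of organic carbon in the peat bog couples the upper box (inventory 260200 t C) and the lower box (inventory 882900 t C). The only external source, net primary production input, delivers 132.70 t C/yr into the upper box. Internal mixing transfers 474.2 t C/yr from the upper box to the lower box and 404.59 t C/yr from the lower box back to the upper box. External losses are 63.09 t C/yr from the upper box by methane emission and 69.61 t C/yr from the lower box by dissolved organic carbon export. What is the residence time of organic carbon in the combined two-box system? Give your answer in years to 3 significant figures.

Treat the two boxes together as one reservoir: the mixing fluxes between them are internal recycling, so τ = ΣM / Σ(external losses).
M_total = 260200 + 882900 = 1.1431×10^6 t C.
ΣF_external_out = 63.09 + 69.61 = 132.70 t C/yr.
τ = M_total / ΣF_ext = 1.1431×10^6 / 132.70 = 8614 yr.

8610 yr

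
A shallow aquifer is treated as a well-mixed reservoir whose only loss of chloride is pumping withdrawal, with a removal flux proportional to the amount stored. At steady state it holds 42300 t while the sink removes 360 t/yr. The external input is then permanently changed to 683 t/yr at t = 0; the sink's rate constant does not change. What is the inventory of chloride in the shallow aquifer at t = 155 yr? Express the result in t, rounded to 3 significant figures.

τ = M₀/F₀ = 42300/360 = 117.5 yr; rate constant k = 1/τ.
New steady state M_∞ = F₁/k = F₁·τ = 683 × 117.5 = 80252 t.
M(t) = M_∞ + (M₀ − M_∞)·e^(−t/τ); t/τ = 155/117.5 = 1.319, so e^(−t/τ) = 0.2674.
M(t) = 80252 − 37950 × 0.2674 = 70105 t.

70100 t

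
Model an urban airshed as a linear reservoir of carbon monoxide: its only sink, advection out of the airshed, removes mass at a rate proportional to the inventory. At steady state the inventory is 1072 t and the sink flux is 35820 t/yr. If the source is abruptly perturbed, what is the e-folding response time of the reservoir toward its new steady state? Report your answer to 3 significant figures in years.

For a linear reservoir the response time equals the residence time τ = M/F.
τ = 1072 / 35820 = 0.02993 yr.

0.0299 yr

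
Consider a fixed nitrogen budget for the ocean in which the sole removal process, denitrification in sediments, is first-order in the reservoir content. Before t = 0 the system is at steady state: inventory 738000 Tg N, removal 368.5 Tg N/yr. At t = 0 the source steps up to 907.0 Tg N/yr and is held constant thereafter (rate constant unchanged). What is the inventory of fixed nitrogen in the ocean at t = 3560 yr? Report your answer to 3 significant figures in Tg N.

Residence time τ = M₀/F₀ = 2003 yr. The eventual steady state is M_∞ = M₀·(F₁/F₀) = 738000 × 907.0/368.5 = 1.8165×10^6 Tg N.
The anomaly ΔM(t) = M(t) − M_∞ decays as ΔM₀·e^(−t/τ) with ΔM₀ = 738000 − 1.8165×10^6 = −1.078×10^6 Tg N.
At t = 3560 yr, e^(−t/τ) = e^(−1.778) = 0.1690, so ΔM = −182300 Tg N and M = 1.8165×10^6 − 182300 = 1.6342×10^6 Tg N.

1.63×10^6 Tg N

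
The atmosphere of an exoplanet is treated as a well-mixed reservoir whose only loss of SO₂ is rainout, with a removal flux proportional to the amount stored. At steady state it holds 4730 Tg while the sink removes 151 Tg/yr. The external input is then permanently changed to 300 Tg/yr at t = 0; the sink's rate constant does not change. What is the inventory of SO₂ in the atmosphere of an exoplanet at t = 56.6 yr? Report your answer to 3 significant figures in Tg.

8630 Tg

Residence time τ = M₀/F₀ = 31.32 yr. The eventual steady state is M_∞ = M₀·(F₁/F₀) = 4730 × 300/151 = 9397.4 Tg.
The anomaly ΔM(t) = M(t) − M_∞ decays as ΔM₀·e^(−t/τ) with ΔM₀ = 4730 − 9397.4 = −4667 Tg.
At t = 56.6 yr, e^(−t/τ) = e^(−1.807) = 0.1642, so ΔM = −766.2 Tg and M = 9397.4 − 766.2 = 8631.1 Tg.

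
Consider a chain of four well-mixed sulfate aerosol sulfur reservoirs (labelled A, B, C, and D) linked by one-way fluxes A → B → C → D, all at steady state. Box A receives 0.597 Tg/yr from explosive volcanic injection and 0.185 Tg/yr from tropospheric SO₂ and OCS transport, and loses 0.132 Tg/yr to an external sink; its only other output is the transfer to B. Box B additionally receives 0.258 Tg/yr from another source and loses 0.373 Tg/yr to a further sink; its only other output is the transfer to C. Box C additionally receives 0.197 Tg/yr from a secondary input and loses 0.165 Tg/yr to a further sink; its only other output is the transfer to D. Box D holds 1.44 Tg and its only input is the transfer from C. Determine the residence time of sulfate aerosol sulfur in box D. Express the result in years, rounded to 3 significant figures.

2.54 yr

Box A: F(A→B) = (0.597 + 0.185) − 0.132 = 0.65000 Tg/yr.
Box B: F(B→C) = (0.65000 + 0.258) − 0.373 = 0.53500 Tg/yr.
Box C: F(C→D) = (0.53500 + 0.197) − 0.165 = 0.56700 Tg/yr.
Box D throughput = its input = 0.56700 Tg/yr; τ = 1.44 / 0.56700 = 2.540 yr.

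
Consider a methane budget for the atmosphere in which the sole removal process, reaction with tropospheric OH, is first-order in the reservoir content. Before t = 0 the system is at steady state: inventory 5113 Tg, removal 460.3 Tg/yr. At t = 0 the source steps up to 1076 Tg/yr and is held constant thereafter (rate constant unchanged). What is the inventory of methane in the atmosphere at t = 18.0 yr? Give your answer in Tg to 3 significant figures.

10600 Tg

Residence time τ = M₀/F₀ = 11.11 yr. The eventual steady state is M_∞ = M₀·(F₁/F₀) = 5113 × 1076/460.3 = 11952 Tg.
The anomaly ΔM(t) = M(t) − M_∞ decays as ΔM₀·e^(−t/τ) with ΔM₀ = 5113 − 11952 = −6839 Tg.
At t = 18.0 yr, e^(−t/τ) = e^(−1.620) = 0.1978, so ΔM = −1353 Tg and M = 11952 − 1353 = 10599 Tg.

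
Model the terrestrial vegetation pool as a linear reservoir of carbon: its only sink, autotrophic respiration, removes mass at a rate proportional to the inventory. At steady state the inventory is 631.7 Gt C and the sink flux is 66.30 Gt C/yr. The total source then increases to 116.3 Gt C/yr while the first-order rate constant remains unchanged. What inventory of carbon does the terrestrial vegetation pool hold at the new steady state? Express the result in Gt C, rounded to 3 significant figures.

Rate constant k = F/M = 66.30 / 631.7 = 0.1050 yr⁻¹.
At the new steady state, source = k·M_new ⇒ M_new = 116.3 / 0.1050 = 1108 Gt C.
(Equivalently M_new = M × F_new/F_old = 631.7 × 116.3/66.30.)

1110 Gt C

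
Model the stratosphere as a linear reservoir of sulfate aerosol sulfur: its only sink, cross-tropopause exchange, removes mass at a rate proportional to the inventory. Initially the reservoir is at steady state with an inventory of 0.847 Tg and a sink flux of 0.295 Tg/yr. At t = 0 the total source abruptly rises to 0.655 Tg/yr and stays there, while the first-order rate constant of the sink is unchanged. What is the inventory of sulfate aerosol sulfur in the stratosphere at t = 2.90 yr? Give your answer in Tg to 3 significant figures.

1.50 Tg

Residence time τ = M₀/F₀ = 2.871 yr. The eventual steady state is M_∞ = M₀·(F₁/F₀) = 0.847 × 0.655/0.295 = 1.8806 Tg.
The anomaly ΔM(t) = M(t) − M_∞ decays as ΔM₀·e^(−t/τ) with ΔM₀ = 0.847 − 1.8806 = −1.034 Tg.
At t = 2.90 yr, e^(−t/τ) = e^(−1.010) = 0.3642, so ΔM = −0.3765 Tg and M = 1.8806 − 0.3765 = 1.5042 Tg.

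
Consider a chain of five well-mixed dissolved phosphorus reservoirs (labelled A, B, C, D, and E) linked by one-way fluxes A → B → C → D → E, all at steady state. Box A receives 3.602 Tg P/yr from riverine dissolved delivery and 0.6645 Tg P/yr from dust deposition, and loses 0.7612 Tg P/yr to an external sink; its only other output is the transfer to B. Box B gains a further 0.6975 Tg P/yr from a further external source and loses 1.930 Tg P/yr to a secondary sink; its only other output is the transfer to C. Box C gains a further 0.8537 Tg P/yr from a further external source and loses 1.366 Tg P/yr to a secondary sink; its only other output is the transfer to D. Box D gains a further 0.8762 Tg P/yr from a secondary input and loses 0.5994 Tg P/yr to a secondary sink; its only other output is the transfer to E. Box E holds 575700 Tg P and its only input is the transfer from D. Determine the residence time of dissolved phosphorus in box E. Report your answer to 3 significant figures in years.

283000 yr

Box A: F(A→B) = (3.602 + 0.6645) − 0.7612 = 3.5053 Tg P/yr.
Box B: F(B→C) = (3.5053 + 0.6975) − 1.930 = 2.2728 Tg P/yr.
Box C: F(C→D) = (2.2728 + 0.8537) − 1.366 = 1.7605 Tg P/yr.
Box D: F(D→E) = (1.7605 + 0.8762) − 0.5994 = 2.0373 Tg P/yr.
Box E throughput = its input = 2.0373 Tg P/yr; τ = 575700 / 2.0373 = 282600 yr.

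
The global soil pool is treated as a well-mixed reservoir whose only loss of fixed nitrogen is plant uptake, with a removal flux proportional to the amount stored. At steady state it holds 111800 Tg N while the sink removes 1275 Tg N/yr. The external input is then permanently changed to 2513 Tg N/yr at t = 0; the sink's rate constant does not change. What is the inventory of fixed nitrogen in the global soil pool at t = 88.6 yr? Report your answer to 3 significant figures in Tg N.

Residence time τ = M₀/F₀ = 87.69 yr. The eventual steady state is M_∞ = M₀·(F₁/F₀) = 111800 × 2513/1275 = 220360 Tg N.
The anomaly ΔM(t) = M(t) − M_∞ decays as ΔM₀·e^(−t/τ) with ΔM₀ = 111800 − 220360 = −108600 Tg N.
At t = 88.6 yr, e^(−t/τ) = e^(−1.010) = 0.3641, so ΔM = −39520 Tg N and M = 220360 − 39520 = 180830 Tg N.

181000 Tg N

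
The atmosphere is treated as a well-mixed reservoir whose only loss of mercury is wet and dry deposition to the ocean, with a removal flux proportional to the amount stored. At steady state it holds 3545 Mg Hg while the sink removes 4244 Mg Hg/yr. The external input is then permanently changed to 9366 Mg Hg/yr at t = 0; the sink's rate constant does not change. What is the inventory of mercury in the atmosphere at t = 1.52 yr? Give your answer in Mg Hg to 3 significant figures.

7130 Mg Hg

τ = M₀/F₀ = 3545/4244 = 0.8353 yr; rate constant k = 1/τ.
New steady state M_∞ = F₁/k = F₁·τ = 9366 × 0.8353 = 7823.4 Mg Hg.
M(t) = M_∞ + (M₀ − M_∞)·e^(−t/τ); t/τ = 1.52/0.8353 = 1.820, so e^(−t/τ) = 0.1621.
M(t) = 7823.4 − 4278 × 0.1621 = 7130.0 Mg Hg.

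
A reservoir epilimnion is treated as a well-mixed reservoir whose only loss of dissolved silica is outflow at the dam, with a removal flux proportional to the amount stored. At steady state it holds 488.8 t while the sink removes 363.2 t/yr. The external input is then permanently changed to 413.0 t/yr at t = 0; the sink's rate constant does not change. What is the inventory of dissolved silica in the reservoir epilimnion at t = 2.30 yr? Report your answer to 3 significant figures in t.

544 t

τ = M₀/F₀ = 488.8/363.2 = 1.346 yr; rate constant k = 1/τ.
New steady state M_∞ = F₁/k = F₁·τ = 413.0 × 1.346 = 555.82 t.
M(t) = M_∞ + (M₀ − M_∞)·e^(−t/τ); t/τ = 2.30/1.346 = 1.709, so e^(−t/τ) = 0.1810.
M(t) = 555.82 − 67.02 × 0.1810 = 543.69 t.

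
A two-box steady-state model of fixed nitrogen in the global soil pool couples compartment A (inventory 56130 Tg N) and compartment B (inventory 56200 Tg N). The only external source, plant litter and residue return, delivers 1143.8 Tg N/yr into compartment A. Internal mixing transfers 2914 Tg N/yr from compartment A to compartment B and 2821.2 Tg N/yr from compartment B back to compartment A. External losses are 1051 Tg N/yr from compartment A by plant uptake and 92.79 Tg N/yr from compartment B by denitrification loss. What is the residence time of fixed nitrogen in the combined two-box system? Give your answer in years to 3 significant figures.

For the system as a whole, the A↔B exchange is internal and contributes nothing to the throughput; only the external sinks remove mass.
M_total = 56130 + 56200 = 112330 Tg N.
ΣF_external_out = 1051 + 92.79 = 1143.8 Tg N/yr.
τ = M_total / ΣF_ext = 112330 / 1143.8 = 98.21 yr.

98.2 yr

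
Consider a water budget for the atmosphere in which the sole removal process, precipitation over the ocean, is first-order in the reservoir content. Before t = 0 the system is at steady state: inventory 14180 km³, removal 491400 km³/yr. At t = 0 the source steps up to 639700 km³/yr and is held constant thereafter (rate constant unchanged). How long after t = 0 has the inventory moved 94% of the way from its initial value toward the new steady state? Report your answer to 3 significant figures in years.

τ = M₀/F₀ = 14180/491400 = 0.02886 yr.
The remaining gap fraction is e^(−t/τ); 94% covered ⇒ e^(−t/τ) = 0.0600.
t = −τ ln(0.0600) = 0.02886 × 2.813 = 0.08118 yr.

0.0812 yr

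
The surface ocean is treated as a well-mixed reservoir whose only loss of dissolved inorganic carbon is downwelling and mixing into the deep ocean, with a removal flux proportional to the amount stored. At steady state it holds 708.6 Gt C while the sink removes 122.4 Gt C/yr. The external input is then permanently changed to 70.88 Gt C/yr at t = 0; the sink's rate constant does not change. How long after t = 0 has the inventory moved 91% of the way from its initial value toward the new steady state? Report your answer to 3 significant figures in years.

13.9 yr

τ = M₀/F₀ = 708.6/122.4 = 5.789 yr.
The remaining gap fraction is e^(−t/τ); 91% covered ⇒ e^(−t/τ) = 0.0900.
t = −τ ln(0.0900) = 5.789 × 2.408 = 13.94 yr.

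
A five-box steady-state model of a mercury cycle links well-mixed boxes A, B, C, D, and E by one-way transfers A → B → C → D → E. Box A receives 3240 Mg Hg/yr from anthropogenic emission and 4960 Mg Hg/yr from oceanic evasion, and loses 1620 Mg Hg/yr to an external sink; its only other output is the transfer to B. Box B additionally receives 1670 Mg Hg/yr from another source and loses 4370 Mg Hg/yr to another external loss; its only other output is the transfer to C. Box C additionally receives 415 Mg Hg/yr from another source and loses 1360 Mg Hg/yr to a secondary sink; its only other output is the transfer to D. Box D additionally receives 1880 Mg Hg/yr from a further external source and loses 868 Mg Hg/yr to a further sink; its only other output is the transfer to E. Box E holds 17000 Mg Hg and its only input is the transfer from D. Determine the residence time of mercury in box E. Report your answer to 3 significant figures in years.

4.31 yr

Box A: F(A→B) = (3240 + 4960) − 1620 = 6580.0 Mg Hg/yr.
Box B: F(B→C) = (6580.0 + 1670) − 4370 = 3880.0 Mg Hg/yr.
Box C: F(C→D) = (3880.0 + 415) − 1360 = 2935.0 Mg Hg/yr.
Box D: F(D→E) = (2935.0 + 1880) − 868 = 3947.0 Mg Hg/yr.
Box E throughput = its input = 3947.0 Mg Hg/yr; τ = 17000 / 3947.0 = 4.307 yr.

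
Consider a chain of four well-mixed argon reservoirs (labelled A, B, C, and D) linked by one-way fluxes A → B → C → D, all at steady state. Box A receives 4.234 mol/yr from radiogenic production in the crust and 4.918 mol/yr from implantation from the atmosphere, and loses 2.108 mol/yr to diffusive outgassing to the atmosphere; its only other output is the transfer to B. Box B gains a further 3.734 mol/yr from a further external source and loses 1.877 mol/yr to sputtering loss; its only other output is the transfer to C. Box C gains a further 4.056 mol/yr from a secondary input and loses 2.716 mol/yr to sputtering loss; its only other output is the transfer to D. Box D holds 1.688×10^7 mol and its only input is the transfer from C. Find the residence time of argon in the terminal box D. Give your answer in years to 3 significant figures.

Box A: F(A→B) = (4.234 + 4.918) − 2.108 = 7.0440 mol/yr.
Box B: F(B→C) = (7.0440 + 3.734) − 1.877 = 8.9010 mol/yr.
Box C: F(C→D) = (8.9010 + 4.056) − 2.716 = 10.241 mol/yr.
Box D throughput = its input = 10.241 mol/yr; τ = 1.688×10^7 / 10.241 = 1.648×10^6 yr.

1.65×10^6 yr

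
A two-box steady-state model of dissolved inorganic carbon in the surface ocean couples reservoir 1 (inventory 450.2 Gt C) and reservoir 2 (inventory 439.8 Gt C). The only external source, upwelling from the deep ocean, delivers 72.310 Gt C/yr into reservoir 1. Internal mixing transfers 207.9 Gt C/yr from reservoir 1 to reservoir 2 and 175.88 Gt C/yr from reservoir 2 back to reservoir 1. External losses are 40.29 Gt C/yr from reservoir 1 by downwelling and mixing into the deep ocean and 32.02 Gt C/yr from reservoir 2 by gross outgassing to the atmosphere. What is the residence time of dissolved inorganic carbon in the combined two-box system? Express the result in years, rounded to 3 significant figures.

Treat the two boxes together as one reservoir: the mixing fluxes between them are internal recycling, so τ = ΣM / Σ(external losses).
M_total = 450.2 + 439.8 = 890.00 Gt C.
ΣF_external_out = 40.29 + 32.02 = 72.310 Gt C/yr.
τ = M_total / ΣF_ext = 890.00 / 72.310 = 12.31 yr.

12.3 yr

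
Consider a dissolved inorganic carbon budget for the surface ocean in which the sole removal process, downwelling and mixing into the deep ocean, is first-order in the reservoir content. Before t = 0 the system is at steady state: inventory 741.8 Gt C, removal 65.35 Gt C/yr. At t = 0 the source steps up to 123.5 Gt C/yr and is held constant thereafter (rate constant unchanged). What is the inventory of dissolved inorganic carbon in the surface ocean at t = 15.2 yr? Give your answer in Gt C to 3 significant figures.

Residence time τ = M₀/F₀ = 11.35 yr. The eventual steady state is M_∞ = M₀·(F₁/F₀) = 741.8 × 123.5/65.35 = 1401.9 Gt C.
The anomaly ΔM(t) = M(t) − M_∞ decays as ΔM₀·e^(−t/τ) with ΔM₀ = 741.8 − 1401.9 = −660.1 Gt C.
At t = 15.2 yr, e^(−t/τ) = e^(−1.339) = 0.2621, so ΔM = −173.0 Gt C and M = 1401.9 − 173.0 = 1228.9 Gt C.

1230 Gt C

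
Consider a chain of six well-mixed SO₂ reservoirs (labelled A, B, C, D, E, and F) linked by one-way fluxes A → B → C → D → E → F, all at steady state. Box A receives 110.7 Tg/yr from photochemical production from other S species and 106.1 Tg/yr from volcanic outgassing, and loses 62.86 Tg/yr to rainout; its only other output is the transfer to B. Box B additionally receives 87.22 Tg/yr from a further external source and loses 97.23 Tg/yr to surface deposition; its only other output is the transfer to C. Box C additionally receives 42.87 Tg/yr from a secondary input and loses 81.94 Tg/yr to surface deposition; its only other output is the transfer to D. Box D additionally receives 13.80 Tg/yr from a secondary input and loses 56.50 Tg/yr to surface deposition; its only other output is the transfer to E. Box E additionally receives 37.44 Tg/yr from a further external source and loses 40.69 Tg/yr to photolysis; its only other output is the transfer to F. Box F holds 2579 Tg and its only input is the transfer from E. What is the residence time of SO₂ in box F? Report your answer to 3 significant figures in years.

Box A: F(A→B) = (110.7 + 106.1) − 62.86 = 153.94 Tg/yr.
Box B: F(B→C) = (153.94 + 87.22) − 97.23 = 143.93 Tg/yr.
Box C: F(C→D) = (143.93 + 42.87) − 81.94 = 104.86 Tg/yr.
Box D: F(D→E) = (104.86 + 13.80) − 56.50 = 62.160 Tg/yr.
Box E: F(E→F) = (62.160 + 37.44) − 40.69 = 58.910 Tg/yr.
Box F throughput = its input = 58.910 Tg/yr; τ = 2579 / 58.910 = 43.78 yr.

43.8 yr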